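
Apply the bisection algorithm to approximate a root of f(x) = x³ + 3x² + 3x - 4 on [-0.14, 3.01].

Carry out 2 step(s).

f(x) = x³ + 3x² + 3x - 4
Initial interval: [-0.14, 3.01]

Iteration 1:
  c_1 = (-0.140000 + 3.010000)/2 = 1.435000
  f(c_1) = f(1.435000) = 9.437663
  f(a) × f(c) < 0, new interval: [-0.140000, 1.435000]
Iteration 2:
  c_2 = (-0.140000 + 1.435000)/2 = 0.647500
  f(c_2) = f(0.647500) = -0.528263
  f(a) × f(c) ≥ 0, new interval: [0.647500, 1.435000]

After 2 iteration(s), the approximation is c_2 = 0.647500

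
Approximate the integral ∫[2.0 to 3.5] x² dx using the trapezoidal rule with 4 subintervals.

f(x) = x²
a = 2.0, b = 3.5, n = 4
h = (b - a)/n = 0.375000

Trapezoidal rule: (h/2)[f(x₀) + 2f(x₁) + 2f(x₂) + ... + f(xₙ)]

x_0 = 2.0000, f(x_0) = 4.000000, coefficient = 1
x_1 = 2.3750, f(x_1) = 5.640625, coefficient = 2
x_2 = 2.7500, f(x_2) = 7.562500, coefficient = 2
x_3 = 3.1250, f(x_3) = 9.765625, coefficient = 2
x_4 = 3.5000, f(x_4) = 12.250000, coefficient = 1

I ≈ (0.375000/2) × 62.187500 = 11.660156
Exact value: 11.625000
Error: 0.035156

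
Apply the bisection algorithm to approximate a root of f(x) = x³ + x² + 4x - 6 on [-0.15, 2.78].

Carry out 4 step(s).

f(x) = x³ + x² + 4x - 6
Initial interval: [-0.15, 2.78]

Iteration 1:
  c_1 = (-0.150000 + 2.780000)/2 = 1.315000
  f(c_1) = f(1.315000) = 3.263156
  f(a) × f(c) < 0, new interval: [-0.150000, 1.315000]
Iteration 2:
  c_2 = (-0.150000 + 1.315000)/2 = 0.582500
  f(c_2) = f(0.582500) = -3.133048
  f(a) × f(c) ≥ 0, new interval: [0.582500, 1.315000]
Iteration 3:
  c_3 = (0.582500 + 1.315000)/2 = 0.948750
  f(c_3) = f(0.948750) = -0.450878
  f(a) × f(c) ≥ 0, new interval: [0.948750, 1.315000]
Iteration 4:
  c_4 = (0.948750 + 1.315000)/2 = 1.131875
  f(c_4) = f(1.131875) = 1.258733
  f(a) × f(c) < 0, new interval: [0.948750, 1.131875]

After 4 iteration(s), the approximation is c_4 = 1.131875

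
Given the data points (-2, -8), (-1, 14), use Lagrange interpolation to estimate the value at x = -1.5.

Lagrange interpolation formula:
P(x) = Σ yᵢ × Lᵢ(x)
where Lᵢ(x) = Π_{j≠i} (x - xⱼ)/(xᵢ - xⱼ)

L_0(-1.5) = (-1.5 - (-1))/(-2 - (-1)) = 0.500000
L_1(-1.5) = (-1.5 - (-2))/(-1 - (-2)) = 0.500000

P(-1.5) = (-8)×L_0(-1.5) + 14×L_1(-1.5)
P(-1.5) = 3.000000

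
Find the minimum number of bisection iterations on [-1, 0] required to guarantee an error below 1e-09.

We need (b-a)/2^n ≤ 1e-09
(0 - (-1))/2^n ≤ 1e-09
1/2^n ≤ 1e-09
2^n ≥ 1000000000
n ≥ log₂(1000000000) = 29.90
n ≥ 30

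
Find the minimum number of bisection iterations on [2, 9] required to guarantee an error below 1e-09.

We need (b-a)/2^n ≤ 1e-09
(9 - 2)/2^n ≤ 1e-09
7/2^n ≤ 1e-09
2^n ≥ 7000000000
n ≥ log₂(7000000000) = 32.70
n ≥ 33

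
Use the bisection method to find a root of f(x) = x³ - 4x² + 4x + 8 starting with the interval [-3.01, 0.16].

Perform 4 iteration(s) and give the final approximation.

f(x) = x³ - 4x² + 4x + 8
Initial interval: [-3.01, 0.16]

Iteration 1:
  c_1 = (-3.010000 + 0.160000)/2 = -1.425000
  f(c_1) = f(-1.425000) = -8.716141
  f(a) × f(c) ≥ 0, new interval: [-1.425000, 0.160000]
Iteration 2:
  c_2 = (-1.425000 + 0.160000)/2 = -0.632500
  f(c_2) = f(-0.632500) = 3.616739
  f(a) × f(c) < 0, new interval: [-1.425000, -0.632500]
Iteration 3:
  c_3 = (-1.425000 + (-0.632500))/2 = -1.028750
  f(c_3) = f(-1.028750) = -1.437060
  f(a) × f(c) ≥ 0, new interval: [-1.028750, -0.632500]
Iteration 4:
  c_4 = (-1.028750 + (-0.632500))/2 = -0.830625
  f(c_4) = f(-0.830625) = 1.344669
  f(a) × f(c) < 0, new interval: [-1.028750, -0.830625]

After 4 iteration(s), the approximation is c_4 = -0.830625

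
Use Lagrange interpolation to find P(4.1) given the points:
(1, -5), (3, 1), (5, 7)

Lagrange interpolation formula:
P(x) = Σ yᵢ × Lᵢ(x)
where Lᵢ(x) = Π_{j≠i} (x - xⱼ)/(xᵢ - xⱼ)

L_0(4.1) = (4.1 - 3)/(1 - 3) × (4.1 - 5)/(1 - 5) = -0.123750
L_1(4.1) = (4.1 - 1)/(3 - 1) × (4.1 - 5)/(3 - 5) = 0.697500
L_2(4.1) = (4.1 - 1)/(5 - 1) × (4.1 - 3)/(5 - 3) = 0.426250

P(4.1) = (-5)×L_0(4.1) + 1×L_1(4.1) + 7×L_2(4.1)
P(4.1) = 4.300000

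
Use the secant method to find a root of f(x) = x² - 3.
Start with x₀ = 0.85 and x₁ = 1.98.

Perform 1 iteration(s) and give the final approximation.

f(x) = x² - 3
x₀ = 0.85, x₁ = 1.98

Secant formula: x_{n+1} = x_n - f(x_n)(x_n - x_{n-1})/(f(x_n) - f(x_{n-1}))

Iteration 1:
  f(0.850000) = -2.277500
  f(1.980000) = 0.920400
  x_2 = 1.980000 - 0.920400×(1.980000 - 0.850000)/(0.920400 - (-2.277500))
       = 1.654770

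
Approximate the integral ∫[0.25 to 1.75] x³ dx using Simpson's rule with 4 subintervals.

f(x) = x³
a = 0.25, b = 1.75, n = 4
h = (b - a)/n = 0.375000

Simpson's rule: (h/3)[f(x₀) + 4f(x₁) + 2f(x₂) + ... + f(xₙ)]

x_0 = 0.2500, f(x_0) = 0.015625, coefficient = 1
x_1 = 0.6250, f(x_1) = 0.244141, coefficient = 4
x_2 = 1.0000, f(x_2) = 1.000000, coefficient = 2
x_3 = 1.3750, f(x_3) = 2.599609, coefficient = 4
x_4 = 1.7500, f(x_4) = 5.359375, coefficient = 1

I ≈ (0.375000/3) × 18.750000 = 2.343750
Exact value: 2.343750
Error: 0.000000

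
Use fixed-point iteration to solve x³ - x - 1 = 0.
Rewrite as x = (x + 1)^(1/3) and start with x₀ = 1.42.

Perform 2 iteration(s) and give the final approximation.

Equation: x³ - x - 1 = 0
Fixed-point form: x = (x + 1)^(1/3)
x₀ = 1.42

x_1 = g(1.420000) = 1.342575
x_2 = g(1.342575) = 1.328101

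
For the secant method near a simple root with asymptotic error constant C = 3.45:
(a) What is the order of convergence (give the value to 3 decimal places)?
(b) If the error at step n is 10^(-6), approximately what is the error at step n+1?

(a) Secant method has superlinear convergence with order φ = (1+√5)/2 ≈ 1.618.
    This means |e_{n+1}| ≈ C|e_n|^1.618.

(b) With |e_n| = 10^(-6) and C = 3.45:
    |e_{n+1}| ≈ 3.45 × (10^(-6))^1.618 = 3.45 × 10^(-9.71)

(a) ≈ 1.618 (golden ratio); (b) |e_{n+1}| ≈ 6.755e-10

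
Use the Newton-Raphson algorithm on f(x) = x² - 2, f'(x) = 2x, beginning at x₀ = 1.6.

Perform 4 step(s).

f(x) = x² - 2
f'(x) = 2x
x₀ = 1.6

Newton-Raphson formula: x_{n+1} = x_n - f(x_n)/f'(x_n)

Iteration 1:
  f(1.600000) = 0.560000
  f'(1.600000) = 3.200000
  x_1 = 1.600000 - 0.560000/3.200000 = 1.425000
Iteration 2:
  f(1.425000) = 0.030625
  f'(1.425000) = 2.850000
  x_2 = 1.425000 - 0.030625/2.850000 = 1.414254
Iteration 3:
  f(1.414254) = 0.000115
  f'(1.414254) = 2.828509
  x_3 = 1.414254 - 0.000115/2.828509 = 1.414214
Iteration 4:
  f(1.414214) = 0.000000
  f'(1.414214) = 2.828427
  x_4 = 1.414214 - 0.000000/2.828427 = 1.414214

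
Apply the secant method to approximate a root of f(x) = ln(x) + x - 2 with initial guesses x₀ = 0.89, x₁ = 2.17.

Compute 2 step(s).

f(x) = ln(x) + x - 2
x₀ = 0.89, x₁ = 2.17

Secant formula: x_{n+1} = x_n - f(x_n)(x_n - x_{n-1})/(f(x_n) - f(x_{n-1}))

Iteration 1:
  f(0.890000) = -1.226534
  f(2.170000) = 0.944727
  x_2 = 2.170000 - 0.944727×(2.170000 - 0.890000)/(0.944727 - (-1.226534))
       = 1.613065
Iteration 2:
  f(2.170000) = 0.944727
  f(1.613065) = 0.091201
  x_3 = 1.613065 - 0.091201×(1.613065 - 2.170000)/(0.091201 - 0.944727)
       = 1.553555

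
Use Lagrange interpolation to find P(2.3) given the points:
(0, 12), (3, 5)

Lagrange interpolation formula:
P(x) = Σ yᵢ × Lᵢ(x)
where Lᵢ(x) = Π_{j≠i} (x - xⱼ)/(xᵢ - xⱼ)

L_0(2.3) = (2.3 - 3)/(0 - 3) = 0.233333
L_1(2.3) = (2.3 - 0)/(3 - 0) = 0.766667

P(2.3) = 12×L_0(2.3) + 5×L_1(2.3)
P(2.3) = 6.633333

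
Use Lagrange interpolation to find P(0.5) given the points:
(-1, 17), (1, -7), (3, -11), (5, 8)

Lagrange interpolation formula:
P(x) = Σ yᵢ × Lᵢ(x)
where Lᵢ(x) = Π_{j≠i} (x - xⱼ)/(xᵢ - xⱼ)

L_0(0.5) = (0.5 - 1)/(-1 - 1) × (0.5 - 3)/(-1 - 3) × (0.5 - 5)/(-1 - 5) = 0.117188
L_1(0.5) = (0.5 - (-1))/(1 - (-1)) × (0.5 - 3)/(1 - 3) × (0.5 - 5)/(1 - 5) = 1.054688
L_2(0.5) = (0.5 - (-1))/(3 - (-1)) × (0.5 - 1)/(3 - 1) × (0.5 - 5)/(3 - 5) = -0.210938
L_3(0.5) = (0.5 - (-1))/(5 - (-1)) × (0.5 - 1)/(5 - 1) × (0.5 - 3)/(5 - 3) = 0.039062

P(0.5) = 17×L_0(0.5) + (-7)×L_1(0.5) + (-11)×L_2(0.5) + 8×L_3(0.5)
P(0.5) = -2.757812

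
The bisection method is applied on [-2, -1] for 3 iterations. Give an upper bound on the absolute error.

Bisection error bound: |error| ≤ (b-a)/2^n
|error| ≤ (-1 - (-2))/2^3 = 1/2^3
|error| ≤ 0.1250000000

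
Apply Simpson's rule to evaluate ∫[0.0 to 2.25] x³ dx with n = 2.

f(x) = x³
a = 0.0, b = 2.25, n = 2
h = (b - a)/n = 1.125000

Simpson's rule: (h/3)[f(x₀) + 4f(x₁) + 2f(x₂) + ... + f(xₙ)]

x_0 = 0.0000, f(x_0) = 0.000000, coefficient = 1
x_1 = 1.1250, f(x_1) = 1.423828, coefficient = 4
x_2 = 2.2500, f(x_2) = 11.390625, coefficient = 1

I ≈ (1.125000/3) × 17.085938 = 6.407227
Exact value: 6.407227
Error: 0.000000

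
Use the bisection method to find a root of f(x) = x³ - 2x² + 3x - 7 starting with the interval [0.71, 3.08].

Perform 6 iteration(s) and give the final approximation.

f(x) = x³ - 2x² + 3x - 7
Initial interval: [0.71, 3.08]

Iteration 1:
  c_1 = (0.710000 + 3.080000)/2 = 1.895000
  f(c_1) = f(1.895000) = -1.692058
  f(a) × f(c) ≥ 0, new interval: [1.895000, 3.080000]
Iteration 2:
  c_2 = (1.895000 + 3.080000)/2 = 2.487500
  f(c_2) = f(2.487500) = 3.478982
  f(a) × f(c) < 0, new interval: [1.895000, 2.487500]
Iteration 3:
  c_3 = (1.895000 + 2.487500)/2 = 2.191250
  f(c_3) = f(2.191250) = 0.492052
  f(a) × f(c) < 0, new interval: [1.895000, 2.191250]
Iteration 4:
  c_4 = (1.895000 + 2.191250)/2 = 2.043125
  f(c_4) = f(2.043125) = -0.690606
  f(a) × f(c) ≥ 0, new interval: [2.043125, 2.191250]
Iteration 5:
  c_5 = (2.043125 + 2.191250)/2 = 2.117188
  f(c_5) = f(2.117188) = -0.123147
  f(a) × f(c) ≥ 0, new interval: [2.117188, 2.191250]
Iteration 6:
  c_6 = (2.117188 + 2.191250)/2 = 2.154219
  f(c_6) = f(2.154219) = 0.178333
  f(a) × f(c) < 0, new interval: [2.117188, 2.154219]

After 6 iteration(s), the approximation is c_6 = 2.154219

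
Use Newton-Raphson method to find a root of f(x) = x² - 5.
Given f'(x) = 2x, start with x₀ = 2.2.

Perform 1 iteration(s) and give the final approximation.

f(x) = x² - 5
f'(x) = 2x
x₀ = 2.2

Newton-Raphson formula: x_{n+1} = x_n - f(x_n)/f'(x_n)

Iteration 1:
  f(2.200000) = -0.160000
  f'(2.200000) = 4.400000
  x_1 = 2.200000 - (-0.160000)/4.400000 = 2.236364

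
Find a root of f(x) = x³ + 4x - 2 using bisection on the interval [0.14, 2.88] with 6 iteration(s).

f(x) = x³ + 4x - 2
Initial interval: [0.14, 2.88]

Iteration 1:
  c_1 = (0.140000 + 2.880000)/2 = 1.510000
  f(c_1) = f(1.510000) = 7.482951
  f(a) × f(c) < 0, new interval: [0.140000, 1.510000]
Iteration 2:
  c_2 = (0.140000 + 1.510000)/2 = 0.825000
  f(c_2) = f(0.825000) = 1.861516
  f(a) × f(c) < 0, new interval: [0.140000, 0.825000]
Iteration 3:
  c_3 = (0.140000 + 0.825000)/2 = 0.482500
  f(c_3) = f(0.482500) = 0.042329
  f(a) × f(c) < 0, new interval: [0.140000, 0.482500]
Iteration 4:
  c_4 = (0.140000 + 0.482500)/2 = 0.311250
  f(c_4) = f(0.311250) = -0.724847
  f(a) × f(c) ≥ 0, new interval: [0.311250, 0.482500]
Iteration 5:
  c_5 = (0.311250 + 0.482500)/2 = 0.396875
  f(c_5) = f(0.396875) = -0.349988
  f(a) × f(c) ≥ 0, new interval: [0.396875, 0.482500]
Iteration 6:
  c_6 = (0.396875 + 0.482500)/2 = 0.439688
  f(c_6) = f(0.439688) = -0.156247
  f(a) × f(c) ≥ 0, new interval: [0.439688, 0.482500]

After 6 iteration(s), the approximation is c_6 = 0.439688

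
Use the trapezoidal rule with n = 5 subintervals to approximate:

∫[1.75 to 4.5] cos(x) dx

f(x) = cos(x)
a = 1.75, b = 4.5, n = 5
h = (b - a)/n = 0.550000

Trapezoidal rule: (h/2)[f(x₀) + 2f(x₁) + 2f(x₂) + ... + f(xₙ)]

x_0 = 1.7500, f(x_0) = -0.178246, coefficient = 1
x_1 = 2.3000, f(x_1) = -0.666276, coefficient = 2
x_2 = 2.8500, f(x_2) = -0.957787, coefficient = 2
x_3 = 3.4000, f(x_3) = -0.966798, coefficient = 2
x_4 = 3.9500, f(x_4) = -0.690651, coefficient = 2
x_5 = 4.5000, f(x_5) = -0.210796, coefficient = 1

I ≈ (0.550000/2) × -6.952067 = -1.911818
Exact value: -1.961516
Error: 0.049698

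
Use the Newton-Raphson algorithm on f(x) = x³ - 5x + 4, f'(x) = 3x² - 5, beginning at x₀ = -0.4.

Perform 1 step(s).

f(x) = x³ - 5x + 4
f'(x) = 3x² - 5
x₀ = -0.4

Newton-Raphson formula: x_{n+1} = x_n - f(x_n)/f'(x_n)

Iteration 1:
  f(-0.400000) = 5.936000
  f'(-0.400000) = -4.520000
  x_1 = -0.400000 - 5.936000/(-4.520000) = 0.913274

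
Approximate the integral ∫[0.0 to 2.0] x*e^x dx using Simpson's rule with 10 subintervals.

f(x) = x*e^x
a = 0.0, b = 2.0, n = 10
h = (b - a)/n = 0.200000

Simpson's rule: (h/3)[f(x₀) + 4f(x₁) + 2f(x₂) + ... + f(xₙ)]

x_0 = 0.0000, f(x_0) = 0.000000, coefficient = 1
x_1 = 0.2000, f(x_1) = 0.244281, coefficient = 4
x_2 = 0.4000, f(x_2) = 0.596730, coefficient = 2
x_3 = 0.6000, f(x_3) = 1.093271, coefficient = 4
x_4 = 0.8000, f(x_4) = 1.780433, coefficient = 2
x_5 = 1.0000, f(x_5) = 2.718282, coefficient = 4
x_6 = 1.2000, f(x_6) = 3.984140, coefficient = 2
x_7 = 1.4000, f(x_7) = 5.677280, coefficient = 4
x_8 = 1.6000, f(x_8) = 7.924852, coefficient = 2
x_9 = 1.8000, f(x_9) = 10.889365, coefficient = 4
x_10 = 2.0000, f(x_10) = 14.778112, coefficient = 1

I ≈ (0.200000/3) × 125.840338 = 8.389356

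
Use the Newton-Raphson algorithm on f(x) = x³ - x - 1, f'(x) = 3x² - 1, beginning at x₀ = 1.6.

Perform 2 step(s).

f(x) = x³ - x - 1
f'(x) = 3x² - 1
x₀ = 1.6

Newton-Raphson formula: x_{n+1} = x_n - f(x_n)/f'(x_n)

Iteration 1:
  f(1.600000) = 1.496000
  f'(1.600000) = 6.680000
  x_1 = 1.600000 - 1.496000/6.680000 = 1.376048
Iteration 2:
  f(1.376048) = 0.229510
  f'(1.376048) = 4.680524
  x_2 = 1.376048 - 0.229510/4.680524 = 1.327013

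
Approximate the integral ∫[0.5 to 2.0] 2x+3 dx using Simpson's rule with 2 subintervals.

f(x) = 2x+3
a = 0.5, b = 2.0, n = 2
h = (b - a)/n = 0.750000

Simpson's rule: (h/3)[f(x₀) + 4f(x₁) + 2f(x₂) + ... + f(xₙ)]

x_0 = 0.5000, f(x_0) = 4.000000, coefficient = 1
x_1 = 1.2500, f(x_1) = 5.500000, coefficient = 4
x_2 = 2.0000, f(x_2) = 7.000000, coefficient = 1

I ≈ (0.750000/3) × 33.000000 = 8.250000
Exact value: 8.250000
Error: 0.000000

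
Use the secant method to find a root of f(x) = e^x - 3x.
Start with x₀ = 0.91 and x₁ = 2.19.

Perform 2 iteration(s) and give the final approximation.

f(x) = e^x - 3x
x₀ = 0.91, x₁ = 2.19

Secant formula: x_{n+1} = x_n - f(x_n)(x_n - x_{n-1})/(f(x_n) - f(x_{n-1}))

Iteration 1:
  f(0.910000) = -0.245677
  f(2.190000) = 2.365213
  x_2 = 2.190000 - 2.365213×(2.190000 - 0.910000)/(2.365213 - (-0.245677))
       = 1.030444
Iteration 2:
  f(2.190000) = 2.365213
  f(1.030444) = -0.289022
  x_3 = 1.030444 - (-0.289022)×(1.030444 - 2.190000)/(-0.289022 - 2.365213)
       = 1.156710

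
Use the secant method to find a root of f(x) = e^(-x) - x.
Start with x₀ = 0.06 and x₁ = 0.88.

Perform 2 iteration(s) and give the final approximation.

f(x) = e^(-x) - x
x₀ = 0.06, x₁ = 0.88

Secant formula: x_{n+1} = x_n - f(x_n)(x_n - x_{n-1})/(f(x_n) - f(x_{n-1}))

Iteration 1:
  f(0.060000) = 0.881765
  f(0.880000) = -0.465217
  x_2 = 0.880000 - (-0.465217)×(0.880000 - 0.060000)/(-0.465217 - 0.881765)
       = 0.596790
Iteration 2:
  f(0.880000) = -0.465217
  f(0.596790) = -0.046215
  x_3 = 0.596790 - (-0.046215)×(0.596790 - 0.880000)/(-0.046215 - (-0.465217))
       = 0.565553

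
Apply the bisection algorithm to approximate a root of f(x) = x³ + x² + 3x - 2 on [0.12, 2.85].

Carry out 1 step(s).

f(x) = x³ + x² + 3x - 2
Initial interval: [0.12, 2.85]

Iteration 1:
  c_1 = (0.120000 + 2.850000)/2 = 1.485000
  f(c_1) = f(1.485000) = 7.934984
  f(a) × f(c) < 0, new interval: [0.120000, 1.485000]

After 1 iteration(s), the approximation is c_1 = 1.485000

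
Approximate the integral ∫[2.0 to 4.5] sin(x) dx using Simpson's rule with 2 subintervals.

f(x) = sin(x)
a = 2.0, b = 4.5, n = 2
h = (b - a)/n = 1.250000

Simpson's rule: (h/3)[f(x₀) + 4f(x₁) + 2f(x₂) + ... + f(xₙ)]

x_0 = 2.0000, f(x_0) = 0.909297, coefficient = 1
x_1 = 3.2500, f(x_1) = -0.108195, coefficient = 4
x_2 = 4.5000, f(x_2) = -0.977530, coefficient = 1

I ≈ (1.250000/3) × -0.501013 = -0.208756
Exact value: -0.205351
Error: 0.003404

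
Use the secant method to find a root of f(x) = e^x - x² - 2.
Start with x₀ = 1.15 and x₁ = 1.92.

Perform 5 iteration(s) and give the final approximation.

f(x) = e^x - x² - 2
x₀ = 1.15, x₁ = 1.92

Secant formula: x_{n+1} = x_n - f(x_n)(x_n - x_{n-1})/(f(x_n) - f(x_{n-1}))

Iteration 1:
  f(1.150000) = -0.164307
  f(1.920000) = 1.134558
  x_2 = 1.920000 - 1.134558×(1.920000 - 1.150000)/(1.134558 - (-0.164307))
       = 1.247405
Iteration 2:
  f(1.920000) = 1.134558
  f(1.247405) = -0.074722
  x_3 = 1.247405 - (-0.074722)×(1.247405 - 1.920000)/(-0.074722 - 1.134558)
       = 1.288965
Iteration 3:
  f(1.247405) = -0.074722
  f(1.288965) = -0.032402
  x_4 = 1.288965 - (-0.032402)×(1.288965 - 1.247405)/(-0.032402 - (-0.074722))
       = 1.320785
Iteration 4:
  f(1.288965) = -0.032402
  f(1.320785) = 0.001889
  x_5 = 1.320785 - 0.001889×(1.320785 - 1.288965)/(0.001889 - (-0.032402))
       = 1.319033
Iteration 5:
  f(1.320785) = 0.001889
  f(1.319033) = -0.000045
  x_6 = 1.319033 - (-0.000045)×(1.319033 - 1.320785)/(-0.000045 - 0.001889)
       = 1.319074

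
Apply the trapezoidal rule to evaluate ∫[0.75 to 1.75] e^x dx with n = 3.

f(x) = e^x
a = 0.75, b = 1.75, n = 3
h = (b - a)/n = 0.333333

Trapezoidal rule: (h/2)[f(x₀) + 2f(x₁) + 2f(x₂) + ... + f(xₙ)]

x_0 = 0.7500, f(x_0) = 2.117000, coefficient = 1
x_1 = 1.0833, f(x_1) = 2.954512, coefficient = 2
x_2 = 1.4167, f(x_2) = 4.123353, coefficient = 2
x_3 = 1.7500, f(x_3) = 5.754603, coefficient = 1

I ≈ (0.333333/2) × 22.027332 = 3.671222
Exact value: 3.637603
Error: 0.033619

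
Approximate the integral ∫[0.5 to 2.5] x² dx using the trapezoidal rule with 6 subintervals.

f(x) = x²
a = 0.5, b = 2.5, n = 6
h = (b - a)/n = 0.333333

Trapezoidal rule: (h/2)[f(x₀) + 2f(x₁) + 2f(x₂) + ... + f(xₙ)]

x_0 = 0.5000, f(x_0) = 0.250000, coefficient = 1
x_1 = 0.8333, f(x_1) = 0.694444, coefficient = 2
x_2 = 1.1667, f(x_2) = 1.361111, coefficient = 2
x_3 = 1.5000, f(x_3) = 2.250000, coefficient = 2
x_4 = 1.8333, f(x_4) = 3.361111, coefficient = 2
x_5 = 2.1667, f(x_5) = 4.694444, coefficient = 2
x_6 = 2.5000, f(x_6) = 6.250000, coefficient = 1

I ≈ (0.333333/2) × 31.222222 = 5.203704
Exact value: 5.166667
Error: 0.037037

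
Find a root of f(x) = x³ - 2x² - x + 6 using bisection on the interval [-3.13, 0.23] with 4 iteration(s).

f(x) = x³ - 2x² - x + 6
Initial interval: [-3.13, 0.23]

Iteration 1:
  c_1 = (-3.130000 + 0.230000)/2 = -1.450000
  f(c_1) = f(-1.450000) = 0.196375
  f(a) × f(c) < 0, new interval: [-3.130000, -1.450000]
Iteration 2:
  c_2 = (-3.130000 + (-1.450000))/2 = -2.290000
  f(c_2) = f(-2.290000) = -14.207189
  f(a) × f(c) ≥ 0, new interval: [-2.290000, -1.450000]
Iteration 3:
  c_3 = (-2.290000 + (-1.450000))/2 = -1.870000
  f(c_3) = f(-1.870000) = -5.663003
  f(a) × f(c) ≥ 0, new interval: [-1.870000, -1.450000]
Iteration 4:
  c_4 = (-1.870000 + (-1.450000))/2 = -1.660000
  f(c_4) = f(-1.660000) = -2.425496
  f(a) × f(c) ≥ 0, new interval: [-1.660000, -1.450000]

After 4 iteration(s), the approximation is c_4 = -1.660000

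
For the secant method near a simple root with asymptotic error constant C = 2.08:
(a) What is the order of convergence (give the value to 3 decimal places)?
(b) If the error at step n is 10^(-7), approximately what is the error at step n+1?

(a) Secant method has superlinear convergence with order φ = (1+√5)/2 ≈ 1.618.
    This means |e_{n+1}| ≈ C|e_n|^1.618.

(b) With |e_n| = 10^(-7) and C = 2.08:
    |e_{n+1}| ≈ 2.08 × (10^(-7))^1.618 = 2.08 × 10^(-11.33)

(a) ≈ 1.618 (golden ratio); (b) |e_{n+1}| ≈ 9.814e-12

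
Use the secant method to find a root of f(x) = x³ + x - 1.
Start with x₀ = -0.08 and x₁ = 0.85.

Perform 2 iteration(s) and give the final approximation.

f(x) = x³ + x - 1
x₀ = -0.08, x₁ = 0.85

Secant formula: x_{n+1} = x_n - f(x_n)(x_n - x_{n-1})/(f(x_n) - f(x_{n-1}))

Iteration 1:
  f(-0.080000) = -1.080512
  f(0.850000) = 0.464125
  x_2 = 0.850000 - 0.464125×(0.850000 - (-0.080000))/(0.464125 - (-1.080512))
       = 0.570558
Iteration 2:
  f(0.850000) = 0.464125
  f(0.570558) = -0.243704
  x_3 = 0.570558 - (-0.243704)×(0.570558 - 0.850000)/(-0.243704 - 0.464125)
       = 0.666769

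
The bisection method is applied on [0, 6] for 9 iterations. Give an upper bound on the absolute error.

Bisection error bound: |error| ≤ (b-a)/2^n
|error| ≤ (6 - 0)/2^9 = 6/2^9
|error| ≤ 0.0117187500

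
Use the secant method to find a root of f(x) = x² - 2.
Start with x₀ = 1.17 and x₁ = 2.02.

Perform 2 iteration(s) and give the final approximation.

f(x) = x² - 2
x₀ = 1.17, x₁ = 2.02

Secant formula: x_{n+1} = x_n - f(x_n)(x_n - x_{n-1})/(f(x_n) - f(x_{n-1}))

Iteration 1:
  f(1.170000) = -0.631100
  f(2.020000) = 2.080400
  x_2 = 2.020000 - 2.080400×(2.020000 - 1.170000)/(2.080400 - (-0.631100))
       = 1.367837
Iteration 2:
  f(2.020000) = 2.080400
  f(1.367837) = -0.129022
  x_3 = 1.367837 - (-0.129022)×(1.367837 - 2.020000)/(-0.129022 - 2.080400)
       = 1.405921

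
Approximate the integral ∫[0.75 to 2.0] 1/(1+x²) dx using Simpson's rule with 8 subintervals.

f(x) = 1/(1+x²)
a = 0.75, b = 2.0, n = 8
h = (b - a)/n = 0.156250

Simpson's rule: (h/3)[f(x₀) + 4f(x₁) + 2f(x₂) + ... + f(xₙ)]

x_0 = 0.7500, f(x_0) = 0.640000, coefficient = 1
x_1 = 0.9062, f(x_1) = 0.549062, coefficient = 4
x_2 = 1.0625, f(x_2) = 0.469725, coefficient = 2
x_3 = 1.2188, f(x_3) = 0.402358, coefficient = 4
x_4 = 1.3750, f(x_4) = 0.345946, coefficient = 2
x_5 = 1.5312, f(x_5) = 0.298978, coefficient = 4
x_6 = 1.6875, f(x_6) = 0.259898, coefficient = 2
x_7 = 1.8438, f(x_7) = 0.227303, coefficient = 4
x_8 = 2.0000, f(x_8) = 0.200000, coefficient = 1

I ≈ (0.156250/3) × 8.901940 = 0.463643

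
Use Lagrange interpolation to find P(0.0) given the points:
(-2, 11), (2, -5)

Lagrange interpolation formula:
P(x) = Σ yᵢ × Lᵢ(x)
where Lᵢ(x) = Π_{j≠i} (x - xⱼ)/(xᵢ - xⱼ)

L_0(0.0) = (0.0 - 2)/(-2 - 2) = 0.500000
L_1(0.0) = (0.0 - (-2))/(2 - (-2)) = 0.500000

P(0.0) = 11×L_0(0.0) + (-5)×L_1(0.0)
P(0.0) = 3.000000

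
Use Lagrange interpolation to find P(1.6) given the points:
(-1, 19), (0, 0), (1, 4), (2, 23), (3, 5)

Lagrange interpolation formula:
P(x) = Σ yᵢ × Lᵢ(x)
where Lᵢ(x) = Π_{j≠i} (x - xⱼ)/(xᵢ - xⱼ)

L_0(1.6) = (1.6 - 0)/(-1 - 0) × (1.6 - 1)/(-1 - 1) × (1.6 - 2)/(-1 - 2) × (1.6 - 3)/(-1 - 3) = 0.022400
L_1(1.6) = (1.6 - (-1))/(0 - (-1)) × (1.6 - 1)/(0 - 1) × (1.6 - 2)/(0 - 2) × (1.6 - 3)/(0 - 3) = -0.145600
L_2(1.6) = (1.6 - (-1))/(1 - (-1)) × (1.6 - 0)/(1 - 0) × (1.6 - 2)/(1 - 2) × (1.6 - 3)/(1 - 3) = 0.582400
L_3(1.6) = (1.6 - (-1))/(2 - (-1)) × (1.6 - 0)/(2 - 0) × (1.6 - 1)/(2 - 1) × (1.6 - 3)/(2 - 3) = 0.582400
L_4(1.6) = (1.6 - (-1))/(3 - (-1)) × (1.6 - 0)/(3 - 0) × (1.6 - 1)/(3 - 1) × (1.6 - 2)/(3 - 2) = -0.041600

P(1.6) = 19×L_0(1.6) + 0×L_1(1.6) + 4×L_2(1.6) + 23×L_3(1.6) + 5×L_4(1.6)
P(1.6) = 15.942400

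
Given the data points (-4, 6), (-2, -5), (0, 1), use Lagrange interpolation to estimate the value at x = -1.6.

Lagrange interpolation formula:
P(x) = Σ yᵢ × Lᵢ(x)
where Lᵢ(x) = Π_{j≠i} (x - xⱼ)/(xᵢ - xⱼ)

L_0(-1.6) = (-1.6 - (-2))/(-4 - (-2)) × (-1.6 - 0)/(-4 - 0) = -0.080000
L_1(-1.6) = (-1.6 - (-4))/(-2 - (-4)) × (-1.6 - 0)/(-2 - 0) = 0.960000
L_2(-1.6) = (-1.6 - (-4))/(0 - (-4)) × (-1.6 - (-2))/(0 - (-2)) = 0.120000

P(-1.6) = 6×L_0(-1.6) + (-5)×L_1(-1.6) + 1×L_2(-1.6)
P(-1.6) = -5.160000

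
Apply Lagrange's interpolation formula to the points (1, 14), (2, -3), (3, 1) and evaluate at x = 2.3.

Lagrange interpolation formula:
P(x) = Σ yᵢ × Lᵢ(x)
where Lᵢ(x) = Π_{j≠i} (x - xⱼ)/(xᵢ - xⱼ)

L_0(2.3) = (2.3 - 2)/(1 - 2) × (2.3 - 3)/(1 - 3) = -0.105000
L_1(2.3) = (2.3 - 1)/(2 - 1) × (2.3 - 3)/(2 - 3) = 0.910000
L_2(2.3) = (2.3 - 1)/(3 - 1) × (2.3 - 2)/(3 - 2) = 0.195000

P(2.3) = 14×L_0(2.3) + (-3)×L_1(2.3) + 1×L_2(2.3)
P(2.3) = -4.005000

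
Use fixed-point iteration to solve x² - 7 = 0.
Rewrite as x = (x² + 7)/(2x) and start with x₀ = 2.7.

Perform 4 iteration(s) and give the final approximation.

Equation: x² - 7 = 0
Fixed-point form: x = (x² + 7)/(2x)
x₀ = 2.7

x_1 = g(2.700000) = 2.646296
x_2 = g(2.646296) = 2.645751
x_3 = g(2.645751) = 2.645751
x_4 = g(2.645751) = 2.645751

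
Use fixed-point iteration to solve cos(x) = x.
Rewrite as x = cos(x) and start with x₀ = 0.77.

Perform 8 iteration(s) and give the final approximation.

Equation: cos(x) = x
Fixed-point form: x = cos(x)
x₀ = 0.77

x_1 = g(0.770000) = 0.717911
x_2 = g(0.717911) = 0.753182
x_3 = g(0.753182) = 0.729516
x_4 = g(0.729516) = 0.745497
x_5 = g(0.745497) = 0.734751
x_6 = g(0.734751) = 0.741998
x_7 = g(0.741998) = 0.737120
x_8 = g(0.737120) = 0.740407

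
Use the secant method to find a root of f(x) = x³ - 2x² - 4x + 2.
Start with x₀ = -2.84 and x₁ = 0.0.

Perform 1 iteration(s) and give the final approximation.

f(x) = x³ - 2x² - 4x + 2
x₀ = -2.84, x₁ = 0.0

Secant formula: x_{n+1} = x_n - f(x_n)(x_n - x_{n-1})/(f(x_n) - f(x_{n-1}))

Iteration 1:
  f(-2.840000) = -25.677504
  f(0.000000) = 2.000000
  x_2 = 0.000000 - 2.000000×(0.000000 - (-2.840000))/(2.000000 - (-25.677504))
       = -0.205221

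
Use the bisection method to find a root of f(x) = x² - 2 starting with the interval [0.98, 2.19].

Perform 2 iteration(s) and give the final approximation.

f(x) = x² - 2
Initial interval: [0.98, 2.19]

Iteration 1:
  c_1 = (0.980000 + 2.190000)/2 = 1.585000
  f(c_1) = f(1.585000) = 0.512225
  f(a) × f(c) < 0, new interval: [0.980000, 1.585000]
Iteration 2:
  c_2 = (0.980000 + 1.585000)/2 = 1.282500
  f(c_2) = f(1.282500) = -0.355194
  f(a) × f(c) ≥ 0, new interval: [1.282500, 1.585000]

After 2 iteration(s), the approximation is c_2 = 1.282500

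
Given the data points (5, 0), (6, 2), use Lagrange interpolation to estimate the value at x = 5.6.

Lagrange interpolation formula:
P(x) = Σ yᵢ × Lᵢ(x)
where Lᵢ(x) = Π_{j≠i} (x - xⱼ)/(xᵢ - xⱼ)

L_0(5.6) = (5.6 - 6)/(5 - 6) = 0.400000
L_1(5.6) = (5.6 - 5)/(6 - 5) = 0.600000

P(5.6) = 0×L_0(5.6) + 2×L_1(5.6)
P(5.6) = 1.200000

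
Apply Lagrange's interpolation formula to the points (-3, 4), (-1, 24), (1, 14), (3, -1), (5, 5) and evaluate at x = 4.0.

Lagrange interpolation formula:
P(x) = Σ yᵢ × Lᵢ(x)
where Lᵢ(x) = Π_{j≠i} (x - xⱼ)/(xᵢ - xⱼ)

L_0(4.0) = (4.0 - (-1))/(-3 - (-1)) × (4.0 - 1)/(-3 - 1) × (4.0 - 3)/(-3 - 3) × (4.0 - 5)/(-3 - 5) = -0.039062
L_1(4.0) = (4.0 - (-3))/(-1 - (-3)) × (4.0 - 1)/(-1 - 1) × (4.0 - 3)/(-1 - 3) × (4.0 - 5)/(-1 - 5) = 0.218750
L_2(4.0) = (4.0 - (-3))/(1 - (-3)) × (4.0 - (-1))/(1 - (-1)) × (4.0 - 3)/(1 - 3) × (4.0 - 5)/(1 - 5) = -0.546875
L_3(4.0) = (4.0 - (-3))/(3 - (-3)) × (4.0 - (-1))/(3 - (-1)) × (4.0 - 1)/(3 - 1) × (4.0 - 5)/(3 - 5) = 1.093750
L_4(4.0) = (4.0 - (-3))/(5 - (-3)) × (4.0 - (-1))/(5 - (-1)) × (4.0 - 1)/(5 - 1) × (4.0 - 3)/(5 - 3) = 0.273438

P(4.0) = 4×L_0(4.0) + 24×L_1(4.0) + 14×L_2(4.0) + (-1)×L_3(4.0) + 5×L_4(4.0)
P(4.0) = -2.289062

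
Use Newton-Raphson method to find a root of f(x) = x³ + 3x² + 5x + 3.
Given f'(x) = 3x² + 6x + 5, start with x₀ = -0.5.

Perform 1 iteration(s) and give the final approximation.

f(x) = x³ + 3x² + 5x + 3
f'(x) = 3x² + 6x + 5
x₀ = -0.5

Newton-Raphson formula: x_{n+1} = x_n - f(x_n)/f'(x_n)

Iteration 1:
  f(-0.500000) = 1.125000
  f'(-0.500000) = 2.750000
  x_1 = -0.500000 - 1.125000/2.750000 = -0.909091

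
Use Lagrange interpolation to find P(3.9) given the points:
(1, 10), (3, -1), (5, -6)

Lagrange interpolation formula:
P(x) = Σ yᵢ × Lᵢ(x)
where Lᵢ(x) = Π_{j≠i} (x - xⱼ)/(xᵢ - xⱼ)

L_0(3.9) = (3.9 - 3)/(1 - 3) × (3.9 - 5)/(1 - 5) = -0.123750
L_1(3.9) = (3.9 - 1)/(3 - 1) × (3.9 - 5)/(3 - 5) = 0.797500
L_2(3.9) = (3.9 - 1)/(5 - 1) × (3.9 - 3)/(5 - 3) = 0.326250

P(3.9) = 10×L_0(3.9) + (-1)×L_1(3.9) + (-6)×L_2(3.9)
P(3.9) = -3.992500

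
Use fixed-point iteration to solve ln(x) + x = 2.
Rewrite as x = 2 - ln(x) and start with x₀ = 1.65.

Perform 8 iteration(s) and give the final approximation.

Equation: ln(x) + x = 2
Fixed-point form: x = 2 - ln(x)
x₀ = 1.65

x_1 = g(1.650000) = 1.499225
x_2 = g(1.499225) = 1.595052
x_3 = g(1.595052) = 1.533094
x_4 = g(1.533094) = 1.572712
x_5 = g(1.572712) = 1.547198
x_6 = g(1.547198) = 1.563554
x_7 = g(1.563554) = 1.553038
x_8 = g(1.553038) = 1.559787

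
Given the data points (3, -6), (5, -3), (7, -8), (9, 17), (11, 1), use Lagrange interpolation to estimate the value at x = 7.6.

Lagrange interpolation formula:
P(x) = Σ yᵢ × Lᵢ(x)
where Lᵢ(x) = Π_{j≠i} (x - xⱼ)/(xᵢ - xⱼ)

L_0(7.6) = (7.6 - 5)/(3 - 5) × (7.6 - 7)/(3 - 7) × (7.6 - 9)/(3 - 9) × (7.6 - 11)/(3 - 11) = 0.019337
L_1(7.6) = (7.6 - 3)/(5 - 3) × (7.6 - 7)/(5 - 7) × (7.6 - 9)/(5 - 9) × (7.6 - 11)/(5 - 11) = -0.136850
L_2(7.6) = (7.6 - 3)/(7 - 3) × (7.6 - 5)/(7 - 5) × (7.6 - 9)/(7 - 9) × (7.6 - 11)/(7 - 11) = 0.889525
L_3(7.6) = (7.6 - 3)/(9 - 3) × (7.6 - 5)/(9 - 5) × (7.6 - 7)/(9 - 7) × (7.6 - 11)/(9 - 11) = 0.254150
L_4(7.6) = (7.6 - 3)/(11 - 3) × (7.6 - 5)/(11 - 5) × (7.6 - 7)/(11 - 7) × (7.6 - 9)/(11 - 9) = -0.026162

P(7.6) = (-6)×L_0(7.6) + (-3)×L_1(7.6) + (-8)×L_2(7.6) + 17×L_3(7.6) + 1×L_4(7.6)
P(7.6) = -2.527288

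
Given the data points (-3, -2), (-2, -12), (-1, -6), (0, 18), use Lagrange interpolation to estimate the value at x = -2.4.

Lagrange interpolation formula:
P(x) = Σ yᵢ × Lᵢ(x)
where Lᵢ(x) = Π_{j≠i} (x - xⱼ)/(xᵢ - xⱼ)

L_0(-2.4) = (-2.4 - (-2))/(-3 - (-2)) × (-2.4 - (-1))/(-3 - (-1)) × (-2.4 - 0)/(-3 - 0) = 0.224000
L_1(-2.4) = (-2.4 - (-3))/(-2 - (-3)) × (-2.4 - (-1))/(-2 - (-1)) × (-2.4 - 0)/(-2 - 0) = 1.008000
L_2(-2.4) = (-2.4 - (-3))/(-1 - (-3)) × (-2.4 - (-2))/(-1 - (-2)) × (-2.4 - 0)/(-1 - 0) = -0.288000
L_3(-2.4) = (-2.4 - (-3))/(0 - (-3)) × (-2.4 - (-2))/(0 - (-2)) × (-2.4 - (-1))/(0 - (-1)) = 0.056000

P(-2.4) = (-2)×L_0(-2.4) + (-12)×L_1(-2.4) + (-6)×L_2(-2.4) + 18×L_3(-2.4)
P(-2.4) = -9.808000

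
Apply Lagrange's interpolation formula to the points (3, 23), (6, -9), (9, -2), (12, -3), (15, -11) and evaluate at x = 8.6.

Lagrange interpolation formula:
P(x) = Σ yᵢ × Lᵢ(x)
where Lᵢ(x) = Π_{j≠i} (x - xⱼ)/(xᵢ - xⱼ)

L_0(8.6) = (8.6 - 6)/(3 - 6) × (8.6 - 9)/(3 - 9) × (8.6 - 12)/(3 - 12) × (8.6 - 15)/(3 - 15) = -0.011641
L_1(8.6) = (8.6 - 3)/(6 - 3) × (8.6 - 9)/(6 - 9) × (8.6 - 12)/(6 - 12) × (8.6 - 15)/(6 - 15) = 0.100293
L_2(8.6) = (8.6 - 3)/(9 - 3) × (8.6 - 6)/(9 - 6) × (8.6 - 12)/(9 - 12) × (8.6 - 15)/(9 - 15) = 0.977857
L_3(8.6) = (8.6 - 3)/(12 - 3) × (8.6 - 6)/(12 - 6) × (8.6 - 9)/(12 - 9) × (8.6 - 15)/(12 - 15) = -0.076695
L_4(8.6) = (8.6 - 3)/(15 - 3) × (8.6 - 6)/(15 - 6) × (8.6 - 9)/(15 - 9) × (8.6 - 12)/(15 - 12) = 0.010186

P(8.6) = 23×L_0(8.6) + (-9)×L_1(8.6) + (-2)×L_2(8.6) + (-3)×L_3(8.6) + (-11)×L_4(8.6)
P(8.6) = -3.008059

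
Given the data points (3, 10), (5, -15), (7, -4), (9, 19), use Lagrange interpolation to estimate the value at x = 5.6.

Lagrange interpolation formula:
P(x) = Σ yᵢ × Lᵢ(x)
where Lᵢ(x) = Π_{j≠i} (x - xⱼ)/(xᵢ - xⱼ)

L_0(5.6) = (5.6 - 5)/(3 - 5) × (5.6 - 7)/(3 - 7) × (5.6 - 9)/(3 - 9) = -0.059500
L_1(5.6) = (5.6 - 3)/(5 - 3) × (5.6 - 7)/(5 - 7) × (5.6 - 9)/(5 - 9) = 0.773500
L_2(5.6) = (5.6 - 3)/(7 - 3) × (5.6 - 5)/(7 - 5) × (5.6 - 9)/(7 - 9) = 0.331500
L_3(5.6) = (5.6 - 3)/(9 - 3) × (5.6 - 5)/(9 - 5) × (5.6 - 7)/(9 - 7) = -0.045500

P(5.6) = 10×L_0(5.6) + (-15)×L_1(5.6) + (-4)×L_2(5.6) + 19×L_3(5.6)
P(5.6) = -14.388000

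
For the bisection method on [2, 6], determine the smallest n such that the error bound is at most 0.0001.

We need (b-a)/2^n ≤ 0.0001
(6 - 2)/2^n ≤ 0.0001
4/2^n ≤ 0.0001
2^n ≥ 40000
n ≥ log₂(40000) = 15.29
n ≥ 16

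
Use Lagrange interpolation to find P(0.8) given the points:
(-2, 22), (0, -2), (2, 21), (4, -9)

Lagrange interpolation formula:
P(x) = Σ yᵢ × Lᵢ(x)
where Lᵢ(x) = Π_{j≠i} (x - xⱼ)/(xᵢ - xⱼ)

L_0(0.8) = (0.8 - 0)/(-2 - 0) × (0.8 - 2)/(-2 - 2) × (0.8 - 4)/(-2 - 4) = -0.064000
L_1(0.8) = (0.8 - (-2))/(0 - (-2)) × (0.8 - 2)/(0 - 2) × (0.8 - 4)/(0 - 4) = 0.672000
L_2(0.8) = (0.8 - (-2))/(2 - (-2)) × (0.8 - 0)/(2 - 0) × (0.8 - 4)/(2 - 4) = 0.448000
L_3(0.8) = (0.8 - (-2))/(4 - (-2)) × (0.8 - 0)/(4 - 0) × (0.8 - 2)/(4 - 2) = -0.056000

P(0.8) = 22×L_0(0.8) + (-2)×L_1(0.8) + 21×L_2(0.8) + (-9)×L_3(0.8)
P(0.8) = 7.160000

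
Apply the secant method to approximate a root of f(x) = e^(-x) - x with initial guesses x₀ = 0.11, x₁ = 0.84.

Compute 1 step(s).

f(x) = e^(-x) - x
x₀ = 0.11, x₁ = 0.84

Secant formula: x_{n+1} = x_n - f(x_n)(x_n - x_{n-1})/(f(x_n) - f(x_{n-1}))

Iteration 1:
  f(0.110000) = 0.785834
  f(0.840000) = -0.408289
  x_2 = 0.840000 - (-0.408289)×(0.840000 - 0.110000)/(-0.408289 - 0.785834)
       = 0.590402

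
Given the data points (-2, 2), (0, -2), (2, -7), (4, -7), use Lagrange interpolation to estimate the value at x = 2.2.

Lagrange interpolation formula:
P(x) = Σ yᵢ × Lᵢ(x)
where Lᵢ(x) = Π_{j≠i} (x - xⱼ)/(xᵢ - xⱼ)

L_0(2.2) = (2.2 - 0)/(-2 - 0) × (2.2 - 2)/(-2 - 2) × (2.2 - 4)/(-2 - 4) = 0.016500
L_1(2.2) = (2.2 - (-2))/(0 - (-2)) × (2.2 - 2)/(0 - 2) × (2.2 - 4)/(0 - 4) = -0.094500
L_2(2.2) = (2.2 - (-2))/(2 - (-2)) × (2.2 - 0)/(2 - 0) × (2.2 - 4)/(2 - 4) = 1.039500
L_3(2.2) = (2.2 - (-2))/(4 - (-2)) × (2.2 - 0)/(4 - 0) × (2.2 - 2)/(4 - 2) = 0.038500

P(2.2) = 2×L_0(2.2) + (-2)×L_1(2.2) + (-7)×L_2(2.2) + (-7)×L_3(2.2)
P(2.2) = -7.324000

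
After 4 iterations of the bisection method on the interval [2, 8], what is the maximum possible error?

Bisection error bound: |error| ≤ (b-a)/2^n
|error| ≤ (8 - 2)/2^4 = 6/2^4
|error| ≤ 0.3750000000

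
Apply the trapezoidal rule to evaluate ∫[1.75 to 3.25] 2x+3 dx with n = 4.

f(x) = 2x+3
a = 1.75, b = 3.25, n = 4
h = (b - a)/n = 0.375000

Trapezoidal rule: (h/2)[f(x₀) + 2f(x₁) + 2f(x₂) + ... + f(xₙ)]

x_0 = 1.7500, f(x_0) = 6.500000, coefficient = 1
x_1 = 2.1250, f(x_1) = 7.250000, coefficient = 2
x_2 = 2.5000, f(x_2) = 8.000000, coefficient = 2
x_3 = 2.8750, f(x_3) = 8.750000, coefficient = 2
x_4 = 3.2500, f(x_4) = 9.500000, coefficient = 1

I ≈ (0.375000/2) × 64.000000 = 12.000000
Exact value: 12.000000
Error: 0.000000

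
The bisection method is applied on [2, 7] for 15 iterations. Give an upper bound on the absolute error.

Bisection error bound: |error| ≤ (b-a)/2^n
|error| ≤ (7 - 2)/2^15 = 5/2^15
|error| ≤ 0.0001525879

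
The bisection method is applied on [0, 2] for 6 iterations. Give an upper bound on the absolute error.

Bisection error bound: |error| ≤ (b-a)/2^n
|error| ≤ (2 - 0)/2^6 = 2/2^6
|error| ≤ 0.0312500000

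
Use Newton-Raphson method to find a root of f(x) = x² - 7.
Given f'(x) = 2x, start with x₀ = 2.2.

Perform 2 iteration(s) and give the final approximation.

f(x) = x² - 7
f'(x) = 2x
x₀ = 2.2

Newton-Raphson formula: x_{n+1} = x_n - f(x_n)/f'(x_n)

Iteration 1:
  f(2.200000) = -2.160000
  f'(2.200000) = 4.400000
  x_1 = 2.200000 - (-2.160000)/4.400000 = 2.690909
Iteration 2:
  f(2.690909) = 0.240992
  f'(2.690909) = 5.381818
  x_2 = 2.690909 - 0.240992/5.381818 = 2.646130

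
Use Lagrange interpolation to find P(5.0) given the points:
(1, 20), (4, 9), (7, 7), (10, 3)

Lagrange interpolation formula:
P(x) = Σ yᵢ × Lᵢ(x)
where Lᵢ(x) = Π_{j≠i} (x - xⱼ)/(xᵢ - xⱼ)

L_0(5.0) = (5.0 - 4)/(1 - 4) × (5.0 - 7)/(1 - 7) × (5.0 - 10)/(1 - 10) = -0.061728
L_1(5.0) = (5.0 - 1)/(4 - 1) × (5.0 - 7)/(4 - 7) × (5.0 - 10)/(4 - 10) = 0.740741
L_2(5.0) = (5.0 - 1)/(7 - 1) × (5.0 - 4)/(7 - 4) × (5.0 - 10)/(7 - 10) = 0.370370
L_3(5.0) = (5.0 - 1)/(10 - 1) × (5.0 - 4)/(10 - 4) × (5.0 - 7)/(10 - 7) = -0.049383

P(5.0) = 20×L_0(5.0) + 9×L_1(5.0) + 7×L_2(5.0) + 3×L_3(5.0)
P(5.0) = 7.876543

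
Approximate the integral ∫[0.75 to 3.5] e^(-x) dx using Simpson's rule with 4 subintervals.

f(x) = e^(-x)
a = 0.75, b = 3.5, n = 4
h = (b - a)/n = 0.687500

Simpson's rule: (h/3)[f(x₀) + 4f(x₁) + 2f(x₂) + ... + f(xₙ)]

x_0 = 0.7500, f(x_0) = 0.472367, coefficient = 1
x_1 = 1.4375, f(x_1) = 0.237521, coefficient = 4
x_2 = 2.1250, f(x_2) = 0.119433, coefficient = 2
x_3 = 2.8125, f(x_3) = 0.060055, coefficient = 4
x_4 = 3.5000, f(x_4) = 0.030197, coefficient = 1

I ≈ (0.687500/3) × 1.931732 = 0.442689
Exact value: 0.442169
Error: 0.000519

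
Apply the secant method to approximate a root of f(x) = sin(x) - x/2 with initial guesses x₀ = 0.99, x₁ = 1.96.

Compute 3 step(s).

f(x) = sin(x) - x/2
x₀ = 0.99, x₁ = 1.96

Secant formula: x_{n+1} = x_n - f(x_n)(x_n - x_{n-1})/(f(x_n) - f(x_{n-1}))

Iteration 1:
  f(0.990000) = 0.341026
  f(1.960000) = -0.054788
  x_2 = 1.960000 - (-0.054788)×(1.960000 - 0.990000)/(-0.054788 - 0.341026)
       = 1.825733
Iteration 2:
  f(1.960000) = -0.054788
  f(1.825733) = 0.054813
  x_3 = 1.825733 - 0.054813×(1.825733 - 1.960000)/(0.054813 - (-0.054788))
       = 1.892881
Iteration 3:
  f(1.825733) = 0.054813
  f(1.892881) = 0.002137
  x_4 = 1.892881 - 0.002137×(1.892881 - 1.825733)/(0.002137 - 0.054813)
       = 1.895605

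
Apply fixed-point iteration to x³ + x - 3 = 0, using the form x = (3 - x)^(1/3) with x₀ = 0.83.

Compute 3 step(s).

Equation: x³ + x - 3 = 0
Fixed-point form: x = (3 - x)^(1/3)
x₀ = 0.83

x_1 = g(0.830000) = 1.294653
x_2 = g(1.294653) = 1.194733
x_3 = g(1.194733) = 1.217626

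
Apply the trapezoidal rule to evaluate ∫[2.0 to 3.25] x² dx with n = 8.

f(x) = x²
a = 2.0, b = 3.25, n = 8
h = (b - a)/n = 0.156250

Trapezoidal rule: (h/2)[f(x₀) + 2f(x₁) + 2f(x₂) + ... + f(xₙ)]

x_0 = 2.0000, f(x_0) = 4.000000, coefficient = 1
x_1 = 2.1562, f(x_1) = 4.649414, coefficient = 2
x_2 = 2.3125, f(x_2) = 5.347656, coefficient = 2
x_3 = 2.4688, f(x_3) = 6.094727, coefficient = 2
x_4 = 2.6250, f(x_4) = 6.890625, coefficient = 2
x_5 = 2.7812, f(x_5) = 7.735352, coefficient = 2
x_6 = 2.9375, f(x_6) = 8.628906, coefficient = 2
x_7 = 3.0938, f(x_7) = 9.571289, coefficient = 2
x_8 = 3.2500, f(x_8) = 10.562500, coefficient = 1

I ≈ (0.156250/2) × 112.398438 = 8.781128
Exact value: 8.776042
Error: 0.005086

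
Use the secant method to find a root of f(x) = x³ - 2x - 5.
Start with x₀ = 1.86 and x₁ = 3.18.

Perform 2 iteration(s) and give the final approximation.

f(x) = x³ - 2x - 5
x₀ = 1.86, x₁ = 3.18

Secant formula: x_{n+1} = x_n - f(x_n)(x_n - x_{n-1})/(f(x_n) - f(x_{n-1}))

Iteration 1:
  f(1.860000) = -2.285144
  f(3.180000) = 20.797432
  x_2 = 3.180000 - 20.797432×(3.180000 - 1.860000)/(20.797432 - (-2.285144))
       = 1.990678
Iteration 2:
  f(3.180000) = 20.797432
  f(1.990678) = -1.092697
  x_3 = 1.990678 - (-1.092697)×(1.990678 - 3.180000)/(-1.092697 - 20.797432)
       = 2.050046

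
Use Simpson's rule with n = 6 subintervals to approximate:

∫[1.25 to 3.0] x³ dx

f(x) = x³
a = 1.25, b = 3.0, n = 6
h = (b - a)/n = 0.291667

Simpson's rule: (h/3)[f(x₀) + 4f(x₁) + 2f(x₂) + ... + f(xₙ)]

x_0 = 1.2500, f(x_0) = 1.953125, coefficient = 1
x_1 = 1.5417, f(x_1) = 3.664135, coefficient = 4
x_2 = 1.8333, f(x_2) = 6.162037, coefficient = 2
x_3 = 2.1250, f(x_3) = 9.595703, coefficient = 4
x_4 = 2.4167, f(x_4) = 14.114005, coefficient = 2
x_5 = 2.7083, f(x_5) = 19.865813, coefficient = 4
x_6 = 3.0000, f(x_6) = 27.000000, coefficient = 1

I ≈ (0.291667/3) × 202.007812 = 19.639648
Exact value: 19.639648
Error: 0.000000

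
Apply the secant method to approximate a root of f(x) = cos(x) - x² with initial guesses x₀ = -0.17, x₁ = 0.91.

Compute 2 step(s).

f(x) = cos(x) - x²
x₀ = -0.17, x₁ = 0.91

Secant formula: x_{n+1} = x_n - f(x_n)(x_n - x_{n-1})/(f(x_n) - f(x_{n-1}))

Iteration 1:
  f(-0.170000) = 0.956685
  f(0.910000) = -0.214354
  x_2 = 0.910000 - (-0.214354)×(0.910000 - (-0.170000))/(-0.214354 - 0.956685)
       = 0.712310
Iteration 2:
  f(0.910000) = -0.214354
  f(0.712310) = 0.249468
  x_3 = 0.712310 - 0.249468×(0.712310 - 0.910000)/(0.249468 - (-0.214354))
       = 0.818638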